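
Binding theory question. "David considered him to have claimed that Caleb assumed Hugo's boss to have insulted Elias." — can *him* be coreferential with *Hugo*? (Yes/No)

No

*him* is a pronoun; Principle B requires it to be free in its binding domain — the matrix clause.
— Hugo: possessor inside the subject DP of the clause headed by 'insulted'; is c-commanded by the pronoun; coreference would bind this R-expression — blocked (Principle C).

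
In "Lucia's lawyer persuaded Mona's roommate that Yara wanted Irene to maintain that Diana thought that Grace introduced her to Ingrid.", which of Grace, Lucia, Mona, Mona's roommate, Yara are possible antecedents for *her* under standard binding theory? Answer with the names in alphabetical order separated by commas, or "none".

Lucia, Mona, Mona's roommate, Yara

*her* is a pronoun; Principle B requires it to be free in its binding domain — the clause headed by 'introduced'.
— Grace: subject of the clause headed by 'introduced'; c-commands the pronoun within its binding domain — blocked (Principle B).
— Lucia: possessor inside the subject DP of the matrix clause; does not c-command the pronoun — Principle B does not apply; allowed.
— Mona: possessor inside the object DP of the matrix clause; does not c-command the pronoun — Principle B does not apply; allowed.
— Mona's roommate: object of the matrix clause; c-commands the pronoun but lies outside its binding domain — allowed.
— Yara: subject of the clause headed by 'wanted'; c-commands the pronoun but lies outside its binding domain — allowed.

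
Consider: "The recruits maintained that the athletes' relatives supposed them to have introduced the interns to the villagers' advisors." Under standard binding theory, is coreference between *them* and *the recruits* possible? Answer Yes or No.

*the recruits* is an R-expression; Principle C requires it to be free (not bound by any c-commanding expression).
— them: subject of the clause headed by 'introduced'; the pronoun does not c-command the R-expression — coreference allowed.

Yes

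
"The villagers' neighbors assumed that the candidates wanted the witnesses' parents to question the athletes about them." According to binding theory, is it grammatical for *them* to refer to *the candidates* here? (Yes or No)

Yes

*the candidates* is an R-expression; Principle C requires it to be free (not bound by any c-commanding expression).
— them: second object of the clause headed by 'question'; the pronoun does not c-command the R-expression — coreference allowed.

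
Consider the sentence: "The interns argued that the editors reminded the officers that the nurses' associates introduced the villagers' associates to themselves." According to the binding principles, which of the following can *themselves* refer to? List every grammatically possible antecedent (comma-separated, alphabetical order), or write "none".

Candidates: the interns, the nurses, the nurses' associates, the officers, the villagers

the nurses' associates

*themselves* is a reflexive; Principle A requires it to be bound within its binding domain — the clause headed by 'introduced'.
— the interns: subject of the matrix clause; c-commands the reflexive but lies outside its binding domain — cannot bind it (Principle A).
— the nurses: possessor inside the subject DP of the clause headed by 'introduced'; does not c-command the reflexive — cannot bind it (Principle A).
— the nurses' associates: subject of the clause headed by 'introduced'; c-commands the reflexive within its binding domain — allowed (Principle A).
— the officers: object of the clause headed by 'reminded'; c-commands the reflexive but lies outside its binding domain — cannot bind it (Principle A).
— the villagers: possessor inside the object DP of the clause headed by 'introduced'; does not c-command the reflexive — cannot bind it (Principle A).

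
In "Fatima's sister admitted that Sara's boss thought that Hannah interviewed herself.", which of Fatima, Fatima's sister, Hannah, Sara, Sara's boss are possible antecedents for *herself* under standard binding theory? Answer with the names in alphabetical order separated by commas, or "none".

Hannah

*herself* is a reflexive; Principle A requires it to be bound within its binding domain — the clause headed by 'interviewed'.
— Fatima: possessor inside the subject DP of the matrix clause; does not c-command the reflexive — cannot bind it (Principle A).
— Fatima's sister: subject of the matrix clause; c-commands the reflexive but lies outside its binding domain — cannot bind it (Principle A).
— Hannah: subject of the clause headed by 'interviewed'; c-commands the reflexive within its binding domain — allowed (Principle A).
— Sara: possessor inside the subject DP of the clause headed by 'thought'; does not c-command the reflexive — cannot bind it (Principle A).
— Sara's boss: subject of the clause headed by 'thought'; c-commands the reflexive but lies outside its binding domain — cannot bind it (Principle A).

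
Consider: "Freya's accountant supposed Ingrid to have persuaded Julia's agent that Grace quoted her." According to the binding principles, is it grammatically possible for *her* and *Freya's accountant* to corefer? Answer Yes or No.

Yes

*her* is a pronoun; Principle B requires it to be free in its binding domain — the clause headed by 'quoted'.
— Freya's accountant: subject of the matrix clause; c-commands the pronoun but lies outside its binding domain — allowed.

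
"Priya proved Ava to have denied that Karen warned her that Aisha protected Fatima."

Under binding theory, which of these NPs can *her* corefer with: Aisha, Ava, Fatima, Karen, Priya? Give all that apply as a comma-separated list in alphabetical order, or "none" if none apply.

Ava, Priya

*her* is a pronoun; Principle B requires it to be free in its binding domain — the clause headed by 'warned'.
— Aisha: subject of the clause headed by 'protected'; is c-commanded by the pronoun; coreference would bind this R-expression — blocked (Principle C).
— Ava: subject of the clause headed by 'denied'; c-commands the pronoun but lies outside its binding domain — allowed.
— Fatima: object of the clause headed by 'protected'; is c-commanded by the pronoun; coreference would bind this R-expression — blocked (Principle C).
— Karen: subject of the clause headed by 'warned'; c-commands the pronoun within its binding domain — blocked (Principle B).
— Priya: subject of the matrix clause; c-commands the pronoun but lies outside its binding domain — allowed.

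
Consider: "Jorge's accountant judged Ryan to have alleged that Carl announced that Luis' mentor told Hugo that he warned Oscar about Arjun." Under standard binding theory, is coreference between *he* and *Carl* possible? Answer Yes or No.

Yes

*Carl* is an R-expression; Principle C requires it to be free (not bound by any c-commanding expression).
— he: subject of the clause headed by 'warned'; the pronoun does not c-command the R-expression — coreference allowed.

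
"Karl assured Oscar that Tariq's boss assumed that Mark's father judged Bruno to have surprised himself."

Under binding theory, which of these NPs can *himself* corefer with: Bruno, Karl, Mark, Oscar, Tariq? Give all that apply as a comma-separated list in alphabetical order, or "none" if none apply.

Bruno

*himself* is a reflexive; Principle A requires it to be bound within its binding domain — the clause headed by 'surprised'.
— Bruno: subject of the clause headed by 'surprised'; c-commands the reflexive within its binding domain — allowed (Principle A).
— Karl: subject of the matrix clause; c-commands the reflexive but lies outside its binding domain — cannot bind it (Principle A).
— Mark: possessor inside the subject DP of the clause headed by 'judged'; does not c-command the reflexive — cannot bind it (Principle A).
— Oscar: object of the matrix clause; c-commands the reflexive but lies outside its binding domain — cannot bind it (Principle A).
— Tariq: possessor inside the subject DP of the clause headed by 'assumed'; does not c-command the reflexive — cannot bind it (Principle A).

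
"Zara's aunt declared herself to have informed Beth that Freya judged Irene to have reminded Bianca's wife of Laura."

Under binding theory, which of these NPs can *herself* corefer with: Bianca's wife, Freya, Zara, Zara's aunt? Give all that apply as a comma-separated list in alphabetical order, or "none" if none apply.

Zara's aunt

*herself* is a reflexive; Principle A requires it to be bound within its binding domain — the matrix clause.
— Bianca's wife: object of the clause headed by 'reminded'; does not c-command the reflexive — cannot bind it (Principle A).
— Freya: subject of the clause headed by 'judged'; does not c-command the reflexive — cannot bind it (Principle A).
— Zara: possessor inside the subject DP of the matrix clause; does not c-command the reflexive — cannot bind it (Principle A).
— Zara's aunt: subject of the matrix clause; c-commands the reflexive within its binding domain — allowed (Principle A).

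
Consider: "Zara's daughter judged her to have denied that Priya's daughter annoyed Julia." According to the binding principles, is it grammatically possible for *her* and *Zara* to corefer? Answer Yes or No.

*her* is a pronoun; Principle B requires it to be free in its binding domain — the matrix clause.
— Zara: possessor inside the subject DP of the matrix clause; does not c-command the pronoun — Principle B does not apply; allowed.

Yes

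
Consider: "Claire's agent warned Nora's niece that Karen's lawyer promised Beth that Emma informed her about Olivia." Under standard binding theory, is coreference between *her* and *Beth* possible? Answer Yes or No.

*Beth* is an R-expression; Principle C requires it to be free (not bound by any c-commanding expression).
— her: object of the clause headed by 'informed'; the pronoun does not c-command the R-expression — coreference allowed.

Yes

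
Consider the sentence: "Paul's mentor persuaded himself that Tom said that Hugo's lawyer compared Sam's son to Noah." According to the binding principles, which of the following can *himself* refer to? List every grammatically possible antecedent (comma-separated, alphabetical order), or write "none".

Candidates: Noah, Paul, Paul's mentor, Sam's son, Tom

*himself* is a reflexive; Principle A requires it to be bound within its binding domain — the matrix clause.
— Noah: second object of the clause headed by 'compared'; does not c-command the reflexive — cannot bind it (Principle A).
— Paul: possessor inside the subject DP of the matrix clause; does not c-command the reflexive — cannot bind it (Principle A).
— Paul's mentor: subject of the matrix clause; c-commands the reflexive within its binding domain — allowed (Principle A).
— Sam's son: object of the clause headed by 'compared'; does not c-command the reflexive — cannot bind it (Principle A).
— Tom: subject of the clause headed by 'said'; does not c-command the reflexive — cannot bind it (Principle A).

Paul's mentor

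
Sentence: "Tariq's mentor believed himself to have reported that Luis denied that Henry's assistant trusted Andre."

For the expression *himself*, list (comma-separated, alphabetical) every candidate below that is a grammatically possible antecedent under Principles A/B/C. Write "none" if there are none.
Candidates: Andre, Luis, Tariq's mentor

*himself* is a reflexive; Principle A requires it to be bound within its binding domain — the matrix clause.
— Andre: object of the clause headed by 'trusted'; does not c-command the reflexive — cannot bind it (Principle A).
— Luis: subject of the clause headed by 'denied'; does not c-command the reflexive — cannot bind it (Principle A).
— Tariq's mentor: subject of the matrix clause; c-commands the reflexive within its binding domain — allowed (Principle A).

Tariq's mentor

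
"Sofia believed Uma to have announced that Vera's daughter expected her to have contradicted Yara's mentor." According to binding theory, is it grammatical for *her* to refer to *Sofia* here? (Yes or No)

*Sofia* is an R-expression; Principle C requires it to be free (not bound by any c-commanding expression).
— her: subject of the clause headed by 'contradicted'; the pronoun does not c-command the R-expression — coreference allowed.

Yes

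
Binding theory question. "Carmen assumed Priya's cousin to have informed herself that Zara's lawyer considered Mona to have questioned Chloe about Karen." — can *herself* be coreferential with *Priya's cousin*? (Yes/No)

Yes

*herself* is a reflexive; Principle A requires it to be bound within its binding domain — the clause headed by 'informed'.
— Priya's cousin: subject of the clause headed by 'informed'; c-commands the reflexive within its binding domain — allowed (Principle A).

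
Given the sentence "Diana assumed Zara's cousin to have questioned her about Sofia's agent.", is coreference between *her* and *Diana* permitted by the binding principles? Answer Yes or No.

Yes

*her* is a pronoun; Principle B requires it to be free in its binding domain — the clause headed by 'questioned'.
— Diana: subject of the matrix clause; c-commands the pronoun but lies outside its binding domain — allowed.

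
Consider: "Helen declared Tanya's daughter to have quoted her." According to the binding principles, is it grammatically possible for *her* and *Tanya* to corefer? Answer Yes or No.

*her* is a pronoun; Principle B requires it to be free in its binding domain — the clause headed by 'quoted'.
— Tanya: possessor inside the subject DP of the clause headed by 'quoted'; does not c-command the pronoun — Principle B does not apply; allowed.

Yes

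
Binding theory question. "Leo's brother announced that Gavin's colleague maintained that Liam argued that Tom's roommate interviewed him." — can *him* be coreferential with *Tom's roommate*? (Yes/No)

*him* is a pronoun; Principle B requires it to be free in its binding domain — the clause headed by 'interviewed'.
— Tom's roommate: subject of the clause headed by 'interviewed'; c-commands the pronoun within its binding domain — blocked (Principle B).

No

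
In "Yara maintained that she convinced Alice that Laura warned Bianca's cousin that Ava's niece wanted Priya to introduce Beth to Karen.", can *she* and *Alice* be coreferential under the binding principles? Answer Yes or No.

No

*Alice* is an R-expression; Principle C requires it to be free (not bound by any c-commanding expression).
— she: subject of the clause headed by 'convinced'; the pronoun c-commands the R-expression — coreference blocked (Principle C).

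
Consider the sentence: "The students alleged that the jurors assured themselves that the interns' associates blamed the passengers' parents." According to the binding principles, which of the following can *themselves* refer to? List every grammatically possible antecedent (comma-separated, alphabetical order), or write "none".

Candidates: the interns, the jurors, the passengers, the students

the jurors

*themselves* is a reflexive; Principle A requires it to be bound within its binding domain — the clause headed by 'assured'.
— the interns: possessor inside the subject DP of the clause headed by 'blamed'; does not c-command the reflexive — cannot bind it (Principle A).
— the jurors: subject of the clause headed by 'assured'; c-commands the reflexive within its binding domain — allowed (Principle A).
— the passengers: possessor inside the object DP of the clause headed by 'blamed'; does not c-command the reflexive — cannot bind it (Principle A).
— the students: subject of the matrix clause; c-commands the reflexive but lies outside its binding domain — cannot bind it (Principle A).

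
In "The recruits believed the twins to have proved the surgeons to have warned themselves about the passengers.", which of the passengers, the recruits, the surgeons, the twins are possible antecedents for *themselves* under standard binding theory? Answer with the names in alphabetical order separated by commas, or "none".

*themselves* is a reflexive; Principle A requires it to be bound within its binding domain — the clause headed by 'warned'.
— the passengers: second object of the clause headed by 'warned'; does not c-command the reflexive — cannot bind it (Principle A).
— the recruits: subject of the matrix clause; c-commands the reflexive but lies outside its binding domain — cannot bind it (Principle A).
— the surgeons: subject of the clause headed by 'warned'; c-commands the reflexive within its binding domain — allowed (Principle A).
— the twins: subject of the clause headed by 'proved'; c-commands the reflexive but lies outside its binding domain — cannot bind it (Principle A).

the surgeons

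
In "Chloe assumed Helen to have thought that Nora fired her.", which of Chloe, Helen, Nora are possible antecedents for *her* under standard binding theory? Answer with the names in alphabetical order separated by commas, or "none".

Chloe, Helen

*her* is a pronoun; Principle B requires it to be free in its binding domain — the clause headed by 'fired'.
— Chloe: subject of the matrix clause; c-commands the pronoun but lies outside its binding domain — allowed.
— Helen: subject of the clause headed by 'thought'; c-commands the pronoun but lies outside its binding domain — allowed.
— Nora: subject of the clause headed by 'fired'; c-commands the pronoun within its binding domain — blocked (Principle B).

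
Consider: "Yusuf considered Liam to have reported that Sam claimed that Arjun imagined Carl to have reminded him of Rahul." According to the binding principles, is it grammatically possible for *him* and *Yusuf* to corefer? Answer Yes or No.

*him* is a pronoun; Principle B requires it to be free in its binding domain — the clause headed by 'reminded'.
— Yusuf: subject of the matrix clause; c-commands the pronoun but lies outside its binding domain — allowed.

Yes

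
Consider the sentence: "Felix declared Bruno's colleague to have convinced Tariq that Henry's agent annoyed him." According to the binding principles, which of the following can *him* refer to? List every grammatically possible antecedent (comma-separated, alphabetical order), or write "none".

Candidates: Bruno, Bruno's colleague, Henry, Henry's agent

Bruno, Bruno's colleague, Henry

*him* is a pronoun; Principle B requires it to be free in its binding domain — the clause headed by 'annoyed'.
— Bruno: possessor inside the subject DP of the clause headed by 'convinced'; does not c-command the pronoun — Principle B does not apply; allowed.
— Bruno's colleague: subject of the clause headed by 'convinced'; c-commands the pronoun but lies outside its binding domain — allowed.
— Henry: possessor inside the subject DP of the clause headed by 'annoyed'; does not c-command the pronoun — Principle B does not apply; allowed.
— Henry's agent: subject of the clause headed by 'annoyed'; c-commands the pronoun within its binding domain — blocked (Principle B).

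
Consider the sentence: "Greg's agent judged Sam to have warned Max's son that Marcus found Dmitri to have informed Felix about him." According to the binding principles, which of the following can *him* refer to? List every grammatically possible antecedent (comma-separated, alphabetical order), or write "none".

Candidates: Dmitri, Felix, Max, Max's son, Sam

Max, Max's son, Sam

*him* is a pronoun; Principle B requires it to be free in its binding domain — the clause headed by 'informed'.
— Dmitri: subject of the clause headed by 'informed'; c-commands the pronoun within its binding domain — blocked (Principle B).
— Felix: object of the clause headed by 'informed'; c-commands the pronoun within its binding domain — blocked (Principle B).
— Max: possessor inside the object DP of the clause headed by 'warned'; does not c-command the pronoun — Principle B does not apply; allowed.
— Max's son: object of the clause headed by 'warned'; c-commands the pronoun but lies outside its binding domain — allowed.
— Sam: subject of the clause headed by 'warned'; c-commands the pronoun but lies outside its binding domain — allowed.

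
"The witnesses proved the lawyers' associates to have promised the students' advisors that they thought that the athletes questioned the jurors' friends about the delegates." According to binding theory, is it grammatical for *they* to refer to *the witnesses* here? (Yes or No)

Yes

*the witnesses* is an R-expression; Principle C requires it to be free (not bound by any c-commanding expression).
— they: subject of the clause headed by 'thought'; the pronoun does not c-command the R-expression — coreference allowed.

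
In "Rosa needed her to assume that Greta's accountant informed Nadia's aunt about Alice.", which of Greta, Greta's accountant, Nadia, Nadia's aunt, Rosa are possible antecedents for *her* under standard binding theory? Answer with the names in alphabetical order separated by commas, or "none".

none

*her* is a pronoun; Principle B requires it to be free in its binding domain — the matrix clause.
— Greta: possessor inside the subject DP of the clause headed by 'informed'; is c-commanded by the pronoun; coreference would bind this R-expression — blocked (Principle C).
— Greta's accountant: subject of the clause headed by 'informed'; is c-commanded by the pronoun; coreference would bind this R-expression — blocked (Principle C).
— Nadia: possessor inside the object DP of the clause headed by 'informed'; is c-commanded by the pronoun; coreference would bind this R-expression — blocked (Principle C).
— Nadia's aunt: object of the clause headed by 'informed'; is c-commanded by the pronoun; coreference would bind this R-expression — blocked (Principle C).
— Rosa: subject of the matrix clause; c-commands the pronoun within its binding domain — blocked (Principle B).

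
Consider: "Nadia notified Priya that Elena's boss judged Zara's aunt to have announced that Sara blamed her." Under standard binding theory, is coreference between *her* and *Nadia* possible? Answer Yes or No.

*Nadia* is an R-expression; Principle C requires it to be free (not bound by any c-commanding expression).
— her: object of the clause headed by 'blamed'; the pronoun does not c-command the R-expression — coreference allowed.

Yes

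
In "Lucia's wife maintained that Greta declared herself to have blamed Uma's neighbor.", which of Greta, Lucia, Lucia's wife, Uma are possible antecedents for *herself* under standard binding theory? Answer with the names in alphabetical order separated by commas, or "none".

*herself* is a reflexive; Principle A requires it to be bound within its binding domain — the clause headed by 'declared'.
— Greta: subject of the clause headed by 'declared'; c-commands the reflexive within its binding domain — allowed (Principle A).
— Lucia: possessor inside the subject DP of the matrix clause; does not c-command the reflexive — cannot bind it (Principle A).
— Lucia's wife: subject of the matrix clause; c-commands the reflexive but lies outside its binding domain — cannot bind it (Principle A).
— Uma: possessor inside the object DP of the clause headed by 'blamed'; does not c-command the reflexive — cannot bind it (Principle A).

Greta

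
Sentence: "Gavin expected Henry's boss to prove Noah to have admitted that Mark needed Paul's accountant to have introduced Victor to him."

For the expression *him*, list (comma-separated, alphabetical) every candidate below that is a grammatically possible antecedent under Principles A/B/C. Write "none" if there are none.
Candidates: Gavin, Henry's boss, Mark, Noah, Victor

*him* is a pronoun; Principle B requires it to be free in its binding domain — the clause headed by 'introduced'.
— Gavin: subject of the matrix clause; c-commands the pronoun but lies outside its binding domain — allowed.
— Henry's boss: subject of the clause headed by 'prove'; c-commands the pronoun but lies outside its binding domain — allowed.
— Mark: subject of the clause headed by 'needed'; c-commands the pronoun but lies outside its binding domain — allowed.
— Noah: subject of the clause headed by 'admitted'; c-commands the pronoun but lies outside its binding domain — allowed.
— Victor: object of the clause headed by 'introduced'; c-commands the pronoun within its binding domain — blocked (Principle B).

Gavin, Henry's boss, Mark, Noah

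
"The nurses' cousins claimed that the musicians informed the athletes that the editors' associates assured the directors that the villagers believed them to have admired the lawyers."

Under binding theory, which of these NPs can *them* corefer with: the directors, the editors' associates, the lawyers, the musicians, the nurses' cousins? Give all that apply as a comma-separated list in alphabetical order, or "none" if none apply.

the directors, the editors' associates, the musicians, the nurses' cousins

*them* is a pronoun; Principle B requires it to be free in its binding domain — the clause headed by 'believed'.
— the directors: object of the clause headed by 'assured'; c-commands the pronoun but lies outside its binding domain — allowed.
— the editors' associates: subject of the clause headed by 'assured'; c-commands the pronoun but lies outside its binding domain — allowed.
— the lawyers: object of the clause headed by 'admired'; is c-commanded by the pronoun; coreference would bind this R-expression — blocked (Principle C).
— the musicians: subject of the clause headed by 'informed'; c-commands the pronoun but lies outside its binding domain — allowed.
— the nurses' cousins: subject of the matrix clause; c-commands the pronoun but lies outside its binding domain — allowed.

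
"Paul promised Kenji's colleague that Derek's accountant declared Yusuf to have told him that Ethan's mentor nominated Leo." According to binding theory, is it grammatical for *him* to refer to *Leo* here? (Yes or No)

*Leo* is an R-expression; Principle C requires it to be free (not bound by any c-commanding expression).
— him: object of the clause headed by 'told'; the pronoun c-commands the R-expression — coreference blocked (Principle C).

No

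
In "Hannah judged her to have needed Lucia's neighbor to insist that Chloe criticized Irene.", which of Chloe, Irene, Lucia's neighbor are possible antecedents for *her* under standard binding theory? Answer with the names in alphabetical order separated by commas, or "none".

*her* is a pronoun; Principle B requires it to be free in its binding domain — the matrix clause.
— Chloe: subject of the clause headed by 'criticized'; is c-commanded by the pronoun; coreference would bind this R-expression — blocked (Principle C).
— Irene: object of the clause headed by 'criticized'; is c-commanded by the pronoun; coreference would bind this R-expression — blocked (Principle C).
— Lucia's neighbor: subject of the clause headed by 'insist'; is c-commanded by the pronoun; coreference would bind this R-expression — blocked (Principle C).

none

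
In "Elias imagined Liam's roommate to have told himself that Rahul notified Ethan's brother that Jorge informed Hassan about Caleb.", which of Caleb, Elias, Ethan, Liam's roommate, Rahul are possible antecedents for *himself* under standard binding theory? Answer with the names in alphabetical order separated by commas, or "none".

Liam's roommate

*himself* is a reflexive; Principle A requires it to be bound within its binding domain — the clause headed by 'told'.
— Caleb: second object of the clause headed by 'informed'; does not c-command the reflexive — cannot bind it (Principle A).
— Elias: subject of the matrix clause; c-commands the reflexive but lies outside its binding domain — cannot bind it (Principle A).
— Ethan: possessor inside the object DP of the clause headed by 'notified'; does not c-command the reflexive — cannot bind it (Principle A).
— Liam's roommate: subject of the clause headed by 'told'; c-commands the reflexive within its binding domain — allowed (Principle A).
— Rahul: subject of the clause headed by 'notified'; does not c-command the reflexive — cannot bind it (Principle A).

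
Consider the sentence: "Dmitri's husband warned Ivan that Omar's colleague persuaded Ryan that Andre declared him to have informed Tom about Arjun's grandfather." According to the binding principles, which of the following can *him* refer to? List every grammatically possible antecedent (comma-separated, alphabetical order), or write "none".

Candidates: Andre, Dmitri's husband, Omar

*him* is a pronoun; Principle B requires it to be free in its binding domain — the clause headed by 'declared'.
— Andre: subject of the clause headed by 'declared'; c-commands the pronoun within its binding domain — blocked (Principle B).
— Dmitri's husband: subject of the matrix clause; c-commands the pronoun but lies outside its binding domain — allowed.
— Omar: possessor inside the subject DP of the clause headed by 'persuaded'; does not c-command the pronoun — Principle B does not apply; allowed.

Dmitri's husband, Omar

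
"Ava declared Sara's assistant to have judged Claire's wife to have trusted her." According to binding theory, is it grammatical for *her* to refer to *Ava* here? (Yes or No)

*Ava* is an R-expression; Principle C requires it to be free (not bound by any c-commanding expression).
— her: object of the clause headed by 'trusted'; the pronoun does not c-command the R-expression — coreference allowed.

Yes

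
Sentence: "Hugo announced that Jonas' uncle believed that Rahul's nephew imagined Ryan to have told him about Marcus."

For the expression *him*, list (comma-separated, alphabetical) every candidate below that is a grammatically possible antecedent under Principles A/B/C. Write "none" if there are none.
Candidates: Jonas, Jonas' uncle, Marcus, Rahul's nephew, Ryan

Jonas, Jonas' uncle, Rahul's nephew

*him* is a pronoun; Principle B requires it to be free in its binding domain — the clause headed by 'told'.
— Jonas: possessor inside the subject DP of the clause headed by 'believed'; does not c-command the pronoun — Principle B does not apply; allowed.
— Jonas' uncle: subject of the clause headed by 'believed'; c-commands the pronoun but lies outside its binding domain — allowed.
— Marcus: second object of the clause headed by 'told'; is c-commanded by the pronoun; coreference would bind this R-expression — blocked (Principle C).
— Rahul's nephew: subject of the clause headed by 'imagined'; c-commands the pronoun but lies outside its binding domain — allowed.
— Ryan: subject of the clause headed by 'told'; c-commands the pronoun within its binding domain — blocked (Principle B).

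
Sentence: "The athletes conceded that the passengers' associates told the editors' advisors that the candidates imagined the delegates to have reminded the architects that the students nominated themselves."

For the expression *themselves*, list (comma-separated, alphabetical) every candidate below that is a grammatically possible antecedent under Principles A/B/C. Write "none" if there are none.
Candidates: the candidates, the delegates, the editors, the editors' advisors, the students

the students

*themselves* is a reflexive; Principle A requires it to be bound within its binding domain — the clause headed by 'nominated'.
— the candidates: subject of the clause headed by 'imagined'; c-commands the reflexive but lies outside its binding domain — cannot bind it (Principle A).
— the delegates: subject of the clause headed by 'reminded'; c-commands the reflexive but lies outside its binding domain — cannot bind it (Principle A).
— the editors: possessor inside the object DP of the clause headed by 'told'; does not c-command the reflexive — cannot bind it (Principle A).
— the editors' advisors: object of the clause headed by 'told'; c-commands the reflexive but lies outside its binding domain — cannot bind it (Principle A).
— the students: subject of the clause headed by 'nominated'; c-commands the reflexive within its binding domain — allowed (Principle A).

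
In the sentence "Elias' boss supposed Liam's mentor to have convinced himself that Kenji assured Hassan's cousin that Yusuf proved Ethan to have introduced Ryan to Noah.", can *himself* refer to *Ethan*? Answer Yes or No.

No

*himself* is a reflexive; Principle A requires it to be bound within its binding domain — the clause headed by 'convinced'.
— Ethan: subject of the clause headed by 'introduced'; does not c-command the reflexive — cannot bind it (Principle A).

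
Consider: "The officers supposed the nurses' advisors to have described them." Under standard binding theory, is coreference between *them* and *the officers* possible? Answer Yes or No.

*the officers* is an R-expression; Principle C requires it to be free (not bound by any c-commanding expression).
— them: object of the clause headed by 'described'; the pronoun does not c-command the R-expression — coreference allowed.

Yes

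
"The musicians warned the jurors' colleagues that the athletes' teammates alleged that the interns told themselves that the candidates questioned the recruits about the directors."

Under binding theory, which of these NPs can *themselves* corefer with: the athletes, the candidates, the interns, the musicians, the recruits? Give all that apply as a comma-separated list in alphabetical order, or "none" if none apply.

the interns

*themselves* is a reflexive; Principle A requires it to be bound within its binding domain — the clause headed by 'told'.
— the athletes: possessor inside the subject DP of the clause headed by 'alleged'; does not c-command the reflexive — cannot bind it (Principle A).
— the candidates: subject of the clause headed by 'questioned'; does not c-command the reflexive — cannot bind it (Principle A).
— the interns: subject of the clause headed by 'told'; c-commands the reflexive within its binding domain — allowed (Principle A).
— the musicians: subject of the matrix clause; c-commands the reflexive but lies outside its binding domain — cannot bind it (Principle A).
— the recruits: object of the clause headed by 'questioned'; does not c-command the reflexive — cannot bind it (Principle A).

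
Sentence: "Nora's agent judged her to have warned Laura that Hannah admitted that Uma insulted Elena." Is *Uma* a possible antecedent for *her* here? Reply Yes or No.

*her* is a pronoun; Principle B requires it to be free in its binding domain — the matrix clause.
— Uma: subject of the clause headed by 'insulted'; is c-commanded by the pronoun; coreference would bind this R-expression — blocked (Principle C).

No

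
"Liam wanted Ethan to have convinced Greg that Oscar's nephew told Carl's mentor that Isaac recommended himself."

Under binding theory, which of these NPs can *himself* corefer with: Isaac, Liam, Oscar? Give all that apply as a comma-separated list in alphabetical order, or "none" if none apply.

Isaac

*himself* is a reflexive; Principle A requires it to be bound within its binding domain — the clause headed by 'recommended'.
— Isaac: subject of the clause headed by 'recommended'; c-commands the reflexive within its binding domain — allowed (Principle A).
— Liam: subject of the matrix clause; c-commands the reflexive but lies outside its binding domain — cannot bind it (Principle A).
— Oscar: possessor inside the subject DP of the clause headed by 'told'; does not c-command the reflexive — cannot bind it (Principle A).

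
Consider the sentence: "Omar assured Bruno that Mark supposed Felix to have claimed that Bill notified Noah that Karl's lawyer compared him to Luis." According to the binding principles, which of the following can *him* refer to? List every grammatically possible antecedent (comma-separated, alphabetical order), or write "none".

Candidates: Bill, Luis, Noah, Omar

Bill, Noah, Omar

*him* is a pronoun; Principle B requires it to be free in its binding domain — the clause headed by 'compared'.
— Bill: subject of the clause headed by 'notified'; c-commands the pronoun but lies outside its binding domain — allowed.
— Luis: second object of the clause headed by 'compared'; is c-commanded by the pronoun; coreference would bind this R-expression — blocked (Principle C).
— Noah: object of the clause headed by 'notified'; c-commands the pronoun but lies outside its binding domain — allowed.
— Omar: subject of the matrix clause; c-commands the pronoun but lies outside its binding domain — allowed.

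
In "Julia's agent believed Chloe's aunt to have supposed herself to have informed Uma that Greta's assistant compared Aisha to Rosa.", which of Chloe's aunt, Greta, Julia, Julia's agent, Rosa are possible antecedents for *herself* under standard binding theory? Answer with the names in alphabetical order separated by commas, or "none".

Chloe's aunt

*herself* is a reflexive; Principle A requires it to be bound within its binding domain — the clause headed by 'supposed'.
— Chloe's aunt: subject of the clause headed by 'supposed'; c-commands the reflexive within its binding domain — allowed (Principle A).
— Greta: possessor inside the subject DP of the clause headed by 'compared'; does not c-command the reflexive — cannot bind it (Principle A).
— Julia: possessor inside the subject DP of the matrix clause; does not c-command the reflexive — cannot bind it (Principle A).
— Julia's agent: subject of the matrix clause; c-commands the reflexive but lies outside its binding domain — cannot bind it (Principle A).
— Rosa: second object of the clause headed by 'compared'; does not c-command the reflexive — cannot bind it (Principle A).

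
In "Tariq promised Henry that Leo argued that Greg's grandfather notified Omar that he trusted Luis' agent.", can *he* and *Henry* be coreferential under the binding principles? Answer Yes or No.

Yes

*Henry* is an R-expression; Principle C requires it to be free (not bound by any c-commanding expression).
— he: subject of the clause headed by 'trusted'; the pronoun does not c-command the R-expression — coreference allowed.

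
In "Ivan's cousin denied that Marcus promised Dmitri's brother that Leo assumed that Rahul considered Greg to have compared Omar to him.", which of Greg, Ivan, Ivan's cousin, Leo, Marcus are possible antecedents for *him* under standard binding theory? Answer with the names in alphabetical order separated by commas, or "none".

Ivan, Ivan's cousin, Leo, Marcus

*him* is a pronoun; Principle B requires it to be free in its binding domain — the clause headed by 'compared'.
— Greg: subject of the clause headed by 'compared'; c-commands the pronoun within its binding domain — blocked (Principle B).
— Ivan: possessor inside the subject DP of the matrix clause; does not c-command the pronoun — Principle B does not apply; allowed.
— Ivan's cousin: subject of the matrix clause; c-commands the pronoun but lies outside its binding domain — allowed.
— Leo: subject of the clause headed by 'assumed'; c-commands the pronoun but lies outside its binding domain — allowed.
— Marcus: subject of the clause headed by 'promised'; c-commands the pronoun but lies outside its binding domain — allowed.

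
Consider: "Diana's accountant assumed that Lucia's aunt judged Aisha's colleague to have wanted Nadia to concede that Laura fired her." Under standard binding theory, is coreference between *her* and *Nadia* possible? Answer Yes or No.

*Nadia* is an R-expression; Principle C requires it to be free (not bound by any c-commanding expression).
— her: object of the clause headed by 'fired'; the pronoun does not c-command the R-expression — coreference allowed.

Yes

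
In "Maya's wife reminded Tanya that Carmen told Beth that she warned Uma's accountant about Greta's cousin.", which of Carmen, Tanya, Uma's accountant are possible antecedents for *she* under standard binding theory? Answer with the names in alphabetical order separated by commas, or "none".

*she* is a pronoun; Principle B requires it to be free in its binding domain — the clause headed by 'warned'.
— Carmen: subject of the clause headed by 'told'; c-commands the pronoun but lies outside its binding domain — allowed.
— Tanya: object of the matrix clause; c-commands the pronoun but lies outside its binding domain — allowed.
— Uma's accountant: object of the clause headed by 'warned'; is c-commanded by the pronoun; coreference would bind this R-expression — blocked (Principle C).

Carmen, Tanya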